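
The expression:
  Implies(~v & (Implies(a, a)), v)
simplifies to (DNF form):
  v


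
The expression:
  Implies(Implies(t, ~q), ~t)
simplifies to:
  q | ~t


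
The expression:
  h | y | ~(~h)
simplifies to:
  h | y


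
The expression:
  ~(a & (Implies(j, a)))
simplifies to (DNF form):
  ~a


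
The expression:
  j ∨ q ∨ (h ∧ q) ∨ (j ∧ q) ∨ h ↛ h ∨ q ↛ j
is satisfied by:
  {q: True, j: True}
  {q: True, j: False}
  {j: True, q: False}


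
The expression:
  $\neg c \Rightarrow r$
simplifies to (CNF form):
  $c \vee r$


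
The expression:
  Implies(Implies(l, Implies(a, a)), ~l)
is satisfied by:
  {l: False}


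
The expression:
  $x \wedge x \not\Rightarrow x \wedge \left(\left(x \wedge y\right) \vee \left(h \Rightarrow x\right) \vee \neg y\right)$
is never true.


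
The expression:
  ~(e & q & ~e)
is always true.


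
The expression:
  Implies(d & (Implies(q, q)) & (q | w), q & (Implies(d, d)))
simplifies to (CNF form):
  q | ~d | ~w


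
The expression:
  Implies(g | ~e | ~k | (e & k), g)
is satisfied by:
  {g: True}


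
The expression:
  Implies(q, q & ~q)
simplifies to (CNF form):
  ~q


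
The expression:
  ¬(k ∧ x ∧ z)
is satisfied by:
  {k: False, z: False, x: False}
  {x: True, k: False, z: False}
  {z: True, k: False, x: False}
  {x: True, z: True, k: False}
  {k: True, x: False, z: False}
  {x: True, k: True, z: False}
  {z: True, k: True, x: False}


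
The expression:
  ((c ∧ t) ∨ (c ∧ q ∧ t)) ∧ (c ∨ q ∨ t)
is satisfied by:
  {t: True, c: True}


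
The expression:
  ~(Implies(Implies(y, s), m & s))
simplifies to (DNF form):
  (s & ~m) | (~s & ~y)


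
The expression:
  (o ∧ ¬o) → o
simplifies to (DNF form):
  True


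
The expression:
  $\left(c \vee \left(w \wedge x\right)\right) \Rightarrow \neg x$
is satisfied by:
  {c: False, x: False, w: False}
  {w: True, c: False, x: False}
  {c: True, w: False, x: False}
  {w: True, c: True, x: False}
  {x: True, w: False, c: False}


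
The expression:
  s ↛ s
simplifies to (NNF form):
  False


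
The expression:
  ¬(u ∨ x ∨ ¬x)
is never true.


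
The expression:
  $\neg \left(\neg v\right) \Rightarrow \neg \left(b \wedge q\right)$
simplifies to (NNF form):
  $\neg b \vee \neg q \vee \neg v$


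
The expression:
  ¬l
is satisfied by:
  {l: False}


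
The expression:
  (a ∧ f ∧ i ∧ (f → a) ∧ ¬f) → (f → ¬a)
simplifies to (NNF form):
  True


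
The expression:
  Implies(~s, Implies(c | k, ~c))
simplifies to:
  s | ~c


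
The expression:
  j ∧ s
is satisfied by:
  {j: True, s: True}


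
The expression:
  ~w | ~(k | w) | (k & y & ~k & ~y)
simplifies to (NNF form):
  ~w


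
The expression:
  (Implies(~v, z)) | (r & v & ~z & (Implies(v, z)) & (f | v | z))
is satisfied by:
  {z: True, v: True}
  {z: True, v: False}
  {v: True, z: False}


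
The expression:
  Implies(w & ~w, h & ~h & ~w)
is always true.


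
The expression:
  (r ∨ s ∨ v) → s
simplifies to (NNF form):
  s ∨ (¬r ∧ ¬v)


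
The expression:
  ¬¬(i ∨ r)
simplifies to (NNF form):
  i ∨ r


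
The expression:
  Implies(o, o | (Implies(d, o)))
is always true.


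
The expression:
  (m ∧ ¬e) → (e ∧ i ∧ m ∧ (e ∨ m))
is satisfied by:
  {e: True, m: False}
  {m: False, e: False}
  {m: True, e: True}


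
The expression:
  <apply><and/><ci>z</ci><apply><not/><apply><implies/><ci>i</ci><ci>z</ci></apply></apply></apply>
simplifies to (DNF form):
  <false/>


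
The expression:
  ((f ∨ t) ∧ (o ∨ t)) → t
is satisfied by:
  {t: True, o: False, f: False}
  {o: False, f: False, t: False}
  {f: True, t: True, o: False}
  {f: True, o: False, t: False}
  {t: True, o: True, f: False}
  {o: True, t: False, f: False}
  {f: True, o: True, t: True}


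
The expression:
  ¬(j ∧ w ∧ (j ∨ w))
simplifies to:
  ¬j ∨ ¬w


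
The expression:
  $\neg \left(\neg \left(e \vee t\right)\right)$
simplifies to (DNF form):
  $e \vee t$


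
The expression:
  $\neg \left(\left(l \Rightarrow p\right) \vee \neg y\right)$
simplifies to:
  $l \wedge y \wedge \neg p$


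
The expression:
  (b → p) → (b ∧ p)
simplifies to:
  b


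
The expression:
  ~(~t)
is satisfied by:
  {t: True}


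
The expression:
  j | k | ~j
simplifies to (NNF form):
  True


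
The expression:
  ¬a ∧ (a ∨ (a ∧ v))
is never true.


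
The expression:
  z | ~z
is always true.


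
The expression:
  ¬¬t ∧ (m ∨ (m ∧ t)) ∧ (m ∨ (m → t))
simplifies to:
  m ∧ t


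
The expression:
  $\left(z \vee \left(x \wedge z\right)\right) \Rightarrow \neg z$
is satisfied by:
  {z: False}


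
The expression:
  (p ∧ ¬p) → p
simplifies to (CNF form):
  True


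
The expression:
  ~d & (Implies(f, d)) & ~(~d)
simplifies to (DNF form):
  False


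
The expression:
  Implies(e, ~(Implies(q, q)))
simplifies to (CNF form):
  ~e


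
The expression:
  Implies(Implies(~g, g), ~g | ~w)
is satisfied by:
  {w: False, g: False}
  {g: True, w: False}
  {w: True, g: False}


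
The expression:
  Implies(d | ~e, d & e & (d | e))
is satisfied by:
  {e: True}


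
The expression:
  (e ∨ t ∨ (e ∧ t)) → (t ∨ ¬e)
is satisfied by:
  {t: True, e: False}
  {e: False, t: False}
  {e: True, t: True}


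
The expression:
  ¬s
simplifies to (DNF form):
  ¬s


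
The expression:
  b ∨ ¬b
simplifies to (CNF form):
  True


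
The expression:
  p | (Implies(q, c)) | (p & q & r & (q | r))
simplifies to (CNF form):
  c | p | ~q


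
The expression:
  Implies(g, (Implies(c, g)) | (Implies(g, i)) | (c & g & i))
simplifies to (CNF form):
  True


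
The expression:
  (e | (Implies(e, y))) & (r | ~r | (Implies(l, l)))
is always true.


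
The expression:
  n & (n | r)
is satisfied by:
  {n: True}


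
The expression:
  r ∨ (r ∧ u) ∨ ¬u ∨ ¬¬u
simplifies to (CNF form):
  True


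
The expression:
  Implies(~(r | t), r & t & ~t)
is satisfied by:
  {r: True, t: True}
  {r: True, t: False}
  {t: True, r: False}


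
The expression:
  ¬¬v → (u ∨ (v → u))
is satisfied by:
  {u: True, v: False}
  {v: False, u: False}
  {v: True, u: True}


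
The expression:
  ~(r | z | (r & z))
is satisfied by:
  {r: False, z: False}


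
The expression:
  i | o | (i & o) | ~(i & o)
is always true.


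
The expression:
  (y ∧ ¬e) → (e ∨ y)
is always true.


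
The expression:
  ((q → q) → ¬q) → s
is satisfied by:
  {q: True, s: True}
  {q: True, s: False}
  {s: True, q: False}


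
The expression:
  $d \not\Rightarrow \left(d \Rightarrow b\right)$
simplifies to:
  $d \wedge \neg b$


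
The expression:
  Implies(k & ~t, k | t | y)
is always true.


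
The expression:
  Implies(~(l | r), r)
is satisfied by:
  {r: True, l: True}
  {r: True, l: False}
  {l: True, r: False}


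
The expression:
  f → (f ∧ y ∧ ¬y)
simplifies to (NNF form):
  ¬f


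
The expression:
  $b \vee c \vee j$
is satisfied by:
  {b: True, c: True, j: True}
  {b: True, c: True, j: False}
  {b: True, j: True, c: False}
  {b: True, j: False, c: False}
  {c: True, j: True, b: False}
  {c: True, j: False, b: False}
  {j: True, c: False, b: False}


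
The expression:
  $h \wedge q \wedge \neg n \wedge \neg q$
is never true.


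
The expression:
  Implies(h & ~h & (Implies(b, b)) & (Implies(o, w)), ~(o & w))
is always true.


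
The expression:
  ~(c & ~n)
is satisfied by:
  {n: True, c: False}
  {c: False, n: False}
  {c: True, n: True}


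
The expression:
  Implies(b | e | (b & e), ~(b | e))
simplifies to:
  ~b & ~e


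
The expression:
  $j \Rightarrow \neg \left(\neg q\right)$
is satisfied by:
  {q: True, j: False}
  {j: False, q: False}
  {j: True, q: True}


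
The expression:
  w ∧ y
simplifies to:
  w ∧ y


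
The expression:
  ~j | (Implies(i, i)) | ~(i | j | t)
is always true.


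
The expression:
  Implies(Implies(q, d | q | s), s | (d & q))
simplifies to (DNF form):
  s | (d & q)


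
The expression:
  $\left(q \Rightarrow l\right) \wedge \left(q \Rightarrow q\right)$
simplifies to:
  $l \vee \neg q$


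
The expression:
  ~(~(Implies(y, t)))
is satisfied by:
  {t: True, y: False}
  {y: False, t: False}
  {y: True, t: True}


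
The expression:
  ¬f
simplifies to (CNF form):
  ¬f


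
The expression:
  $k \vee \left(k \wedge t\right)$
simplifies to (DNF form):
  $k$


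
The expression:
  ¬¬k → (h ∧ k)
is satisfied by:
  {h: True, k: False}
  {k: False, h: False}
  {k: True, h: True}


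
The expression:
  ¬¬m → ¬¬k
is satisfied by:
  {k: True, m: False}
  {m: False, k: False}
  {m: True, k: True}


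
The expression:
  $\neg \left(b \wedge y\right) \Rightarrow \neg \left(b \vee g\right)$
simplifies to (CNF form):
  $\left(b \vee \neg b\right) \wedge \left(b \vee \neg g\right) \wedge \left(y \vee \neg b\right) \wedge \left(y \vee \neg g\right)$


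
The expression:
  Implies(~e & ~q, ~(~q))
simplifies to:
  e | q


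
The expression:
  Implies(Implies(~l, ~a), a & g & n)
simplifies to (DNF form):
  (a & ~l) | (a & g & n) | (a & g & ~l) | (a & n & ~l)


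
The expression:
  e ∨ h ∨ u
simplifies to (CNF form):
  e ∨ h ∨ u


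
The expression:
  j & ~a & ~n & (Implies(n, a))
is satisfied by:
  {j: True, n: False, a: False}


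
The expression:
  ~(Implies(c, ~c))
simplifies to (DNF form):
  c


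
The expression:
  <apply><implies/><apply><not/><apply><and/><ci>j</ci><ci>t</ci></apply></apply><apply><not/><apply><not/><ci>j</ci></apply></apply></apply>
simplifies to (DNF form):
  <ci>j</ci>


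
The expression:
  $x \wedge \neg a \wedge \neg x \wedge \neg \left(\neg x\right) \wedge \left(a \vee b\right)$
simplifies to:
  $\text{False}$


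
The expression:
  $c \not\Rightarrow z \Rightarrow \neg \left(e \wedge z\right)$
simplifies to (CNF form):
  $\text{True}$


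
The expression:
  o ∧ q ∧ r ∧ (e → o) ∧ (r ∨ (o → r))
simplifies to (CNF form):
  o ∧ q ∧ r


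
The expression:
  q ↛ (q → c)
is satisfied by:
  {q: True, c: False}


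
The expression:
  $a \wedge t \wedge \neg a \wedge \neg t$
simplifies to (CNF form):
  $\text{False}$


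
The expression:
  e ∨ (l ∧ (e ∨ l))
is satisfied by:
  {l: True, e: True}
  {l: True, e: False}
  {e: True, l: False}


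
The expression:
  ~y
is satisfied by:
  {y: False}


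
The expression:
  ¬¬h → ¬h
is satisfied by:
  {h: False}


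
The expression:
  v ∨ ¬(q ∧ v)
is always true.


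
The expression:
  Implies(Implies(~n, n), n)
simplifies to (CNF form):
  True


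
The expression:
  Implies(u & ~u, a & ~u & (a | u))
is always true.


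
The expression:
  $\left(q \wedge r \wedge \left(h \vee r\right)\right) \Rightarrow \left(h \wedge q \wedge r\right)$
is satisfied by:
  {h: True, q: False, r: False}
  {h: False, q: False, r: False}
  {r: True, h: True, q: False}
  {r: True, h: False, q: False}
  {q: True, h: True, r: False}
  {q: True, h: False, r: False}
  {q: True, r: True, h: True}


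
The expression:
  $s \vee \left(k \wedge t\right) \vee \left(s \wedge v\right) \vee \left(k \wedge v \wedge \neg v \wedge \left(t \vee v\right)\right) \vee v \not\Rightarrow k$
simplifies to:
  $s \vee \left(k \wedge t\right) \vee \left(v \wedge \neg k\right)$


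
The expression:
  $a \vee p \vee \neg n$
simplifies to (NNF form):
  $a \vee p \vee \neg n$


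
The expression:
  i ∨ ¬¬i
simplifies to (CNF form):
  i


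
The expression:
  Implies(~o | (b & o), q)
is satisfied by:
  {q: True, o: True, b: False}
  {q: True, b: False, o: False}
  {q: True, o: True, b: True}
  {q: True, b: True, o: False}
  {o: True, b: False, q: False}


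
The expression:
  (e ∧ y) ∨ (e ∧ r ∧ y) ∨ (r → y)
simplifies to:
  y ∨ ¬r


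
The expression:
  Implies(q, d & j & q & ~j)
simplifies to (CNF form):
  ~q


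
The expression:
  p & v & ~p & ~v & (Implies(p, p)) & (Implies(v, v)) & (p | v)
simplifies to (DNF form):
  False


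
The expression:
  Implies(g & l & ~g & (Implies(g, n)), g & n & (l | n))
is always true.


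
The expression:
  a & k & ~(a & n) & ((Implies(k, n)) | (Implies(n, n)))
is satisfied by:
  {a: True, k: True, n: False}


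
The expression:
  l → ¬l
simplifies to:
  ¬l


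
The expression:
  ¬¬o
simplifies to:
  o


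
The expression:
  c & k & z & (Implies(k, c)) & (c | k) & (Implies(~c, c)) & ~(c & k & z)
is never true.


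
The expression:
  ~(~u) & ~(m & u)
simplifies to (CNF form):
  u & ~m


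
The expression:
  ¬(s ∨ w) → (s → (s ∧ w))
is always true.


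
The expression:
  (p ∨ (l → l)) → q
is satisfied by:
  {q: True}


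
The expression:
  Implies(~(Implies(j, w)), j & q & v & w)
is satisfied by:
  {w: True, j: False}
  {j: False, w: False}
  {j: True, w: True}


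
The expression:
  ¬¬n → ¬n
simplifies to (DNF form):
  ¬n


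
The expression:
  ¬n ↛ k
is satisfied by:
  {k: True, n: False}
  {n: False, k: False}
  {n: True, k: True}


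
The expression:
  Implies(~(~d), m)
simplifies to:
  m | ~d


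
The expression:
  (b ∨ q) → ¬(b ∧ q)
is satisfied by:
  {q: False, b: False}
  {b: True, q: False}
  {q: True, b: False}


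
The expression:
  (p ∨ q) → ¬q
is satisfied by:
  {q: False}


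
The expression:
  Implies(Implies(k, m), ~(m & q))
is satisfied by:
  {m: False, q: False}
  {q: True, m: False}
  {m: True, q: False}


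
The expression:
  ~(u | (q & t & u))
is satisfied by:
  {u: False}


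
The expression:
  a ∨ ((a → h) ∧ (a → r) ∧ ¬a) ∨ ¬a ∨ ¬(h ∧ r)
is always true.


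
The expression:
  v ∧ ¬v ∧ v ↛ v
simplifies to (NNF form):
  False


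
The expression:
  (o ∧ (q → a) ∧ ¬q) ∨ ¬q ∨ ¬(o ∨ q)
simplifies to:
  ¬q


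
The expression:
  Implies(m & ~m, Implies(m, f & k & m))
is always true.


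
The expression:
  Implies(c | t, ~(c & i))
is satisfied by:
  {c: False, i: False}
  {i: True, c: False}
  {c: True, i: False}


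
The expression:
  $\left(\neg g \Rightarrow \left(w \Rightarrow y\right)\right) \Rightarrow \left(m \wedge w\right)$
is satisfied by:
  {m: True, w: True, g: False, y: False}
  {y: True, m: True, w: True, g: False}
  {m: True, g: True, w: True, y: False}
  {y: True, m: True, g: True, w: True}
  {w: True, y: False, g: False, m: False}


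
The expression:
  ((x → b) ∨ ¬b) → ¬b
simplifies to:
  ¬b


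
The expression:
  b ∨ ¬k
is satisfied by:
  {b: True, k: False}
  {k: False, b: False}
  {k: True, b: True}


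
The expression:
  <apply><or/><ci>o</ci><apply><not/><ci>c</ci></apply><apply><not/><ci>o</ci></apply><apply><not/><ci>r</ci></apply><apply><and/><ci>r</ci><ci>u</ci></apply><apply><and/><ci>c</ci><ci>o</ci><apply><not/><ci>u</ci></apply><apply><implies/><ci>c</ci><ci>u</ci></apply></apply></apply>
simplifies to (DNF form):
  <true/>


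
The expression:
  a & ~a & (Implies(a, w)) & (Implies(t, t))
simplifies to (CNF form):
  False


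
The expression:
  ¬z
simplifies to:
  ¬z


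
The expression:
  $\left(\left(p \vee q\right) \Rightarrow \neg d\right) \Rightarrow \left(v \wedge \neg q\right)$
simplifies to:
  $\left(d \wedge p\right) \vee \left(d \wedge q\right) \vee \left(v \wedge \neg q\right)$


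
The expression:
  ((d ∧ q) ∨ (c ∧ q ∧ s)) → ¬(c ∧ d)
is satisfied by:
  {c: False, q: False, d: False}
  {d: True, c: False, q: False}
  {q: True, c: False, d: False}
  {d: True, q: True, c: False}
  {c: True, d: False, q: False}
  {d: True, c: True, q: False}
  {q: True, c: True, d: False}


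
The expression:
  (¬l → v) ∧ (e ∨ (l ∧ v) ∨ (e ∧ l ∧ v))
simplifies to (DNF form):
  (e ∧ l) ∨ (e ∧ v) ∨ (l ∧ v)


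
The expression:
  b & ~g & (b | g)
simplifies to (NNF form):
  b & ~g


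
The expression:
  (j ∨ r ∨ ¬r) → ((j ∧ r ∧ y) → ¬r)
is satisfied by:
  {y: False, r: False, j: False}
  {j: True, y: False, r: False}
  {r: True, y: False, j: False}
  {j: True, r: True, y: False}
  {y: True, j: False, r: False}
  {j: True, y: True, r: False}
  {r: True, y: True, j: False}


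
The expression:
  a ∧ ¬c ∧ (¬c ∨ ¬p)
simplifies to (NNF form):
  a ∧ ¬c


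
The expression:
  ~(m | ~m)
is never true.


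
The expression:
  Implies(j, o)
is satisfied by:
  {o: True, j: False}
  {j: False, o: False}
  {j: True, o: True}


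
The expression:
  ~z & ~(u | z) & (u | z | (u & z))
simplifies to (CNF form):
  False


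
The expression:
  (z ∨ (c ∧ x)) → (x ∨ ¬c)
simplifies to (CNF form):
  x ∨ ¬c ∨ ¬z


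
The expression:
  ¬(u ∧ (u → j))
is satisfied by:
  {u: False, j: False}
  {j: True, u: False}
  {u: True, j: False}


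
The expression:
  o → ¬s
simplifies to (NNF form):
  ¬o ∨ ¬s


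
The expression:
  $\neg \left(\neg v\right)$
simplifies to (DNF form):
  $v$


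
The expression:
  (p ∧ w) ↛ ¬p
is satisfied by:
  {p: True, w: True}


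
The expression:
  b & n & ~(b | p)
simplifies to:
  False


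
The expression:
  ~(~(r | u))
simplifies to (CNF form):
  r | u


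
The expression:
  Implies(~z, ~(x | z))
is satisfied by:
  {z: True, x: False}
  {x: False, z: False}
  {x: True, z: True}


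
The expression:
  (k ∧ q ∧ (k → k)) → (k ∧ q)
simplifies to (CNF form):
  True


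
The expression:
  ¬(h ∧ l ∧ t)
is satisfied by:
  {l: False, t: False, h: False}
  {h: True, l: False, t: False}
  {t: True, l: False, h: False}
  {h: True, t: True, l: False}
  {l: True, h: False, t: False}
  {h: True, l: True, t: False}
  {t: True, l: True, h: False}


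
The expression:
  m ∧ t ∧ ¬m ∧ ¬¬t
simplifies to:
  False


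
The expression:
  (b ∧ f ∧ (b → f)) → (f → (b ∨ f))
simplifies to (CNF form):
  True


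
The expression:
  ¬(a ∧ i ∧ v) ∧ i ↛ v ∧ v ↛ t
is never true.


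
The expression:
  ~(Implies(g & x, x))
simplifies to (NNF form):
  False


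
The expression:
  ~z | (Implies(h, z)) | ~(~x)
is always true.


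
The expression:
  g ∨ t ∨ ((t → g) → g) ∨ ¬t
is always true.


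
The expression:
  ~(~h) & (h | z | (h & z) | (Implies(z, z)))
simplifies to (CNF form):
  h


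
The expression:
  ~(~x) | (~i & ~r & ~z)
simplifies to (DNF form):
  x | (~i & ~r & ~z)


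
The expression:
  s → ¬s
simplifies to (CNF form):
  ¬s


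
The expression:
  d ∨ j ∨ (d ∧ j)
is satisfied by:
  {d: True, j: True}
  {d: True, j: False}
  {j: True, d: False}


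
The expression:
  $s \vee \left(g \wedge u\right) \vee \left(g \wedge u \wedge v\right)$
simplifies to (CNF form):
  $\left(g \vee s\right) \wedge \left(s \vee u\right)$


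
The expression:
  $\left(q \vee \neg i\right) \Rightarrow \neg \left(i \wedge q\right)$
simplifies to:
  $\neg i \vee \neg q$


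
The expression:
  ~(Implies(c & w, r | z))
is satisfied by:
  {c: True, w: True, r: False, z: False}


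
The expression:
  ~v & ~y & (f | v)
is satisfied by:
  {f: True, v: False, y: False}


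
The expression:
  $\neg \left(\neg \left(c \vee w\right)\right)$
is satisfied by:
  {c: True, w: True}
  {c: True, w: False}
  {w: True, c: False}


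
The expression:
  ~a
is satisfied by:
  {a: False}


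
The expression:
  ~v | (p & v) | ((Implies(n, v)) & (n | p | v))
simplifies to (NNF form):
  True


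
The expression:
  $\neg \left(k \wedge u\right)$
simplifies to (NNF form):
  $\neg k \vee \neg u$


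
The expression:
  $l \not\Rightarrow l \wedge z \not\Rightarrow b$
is never true.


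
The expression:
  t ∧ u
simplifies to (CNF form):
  t ∧ u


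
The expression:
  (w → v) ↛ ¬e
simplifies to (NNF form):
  e ∧ (v ∨ ¬w)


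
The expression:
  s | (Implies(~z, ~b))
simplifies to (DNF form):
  s | z | ~b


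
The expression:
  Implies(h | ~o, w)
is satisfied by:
  {o: True, w: True, h: False}
  {w: True, h: False, o: False}
  {o: True, w: True, h: True}
  {w: True, h: True, o: False}
  {o: True, h: False, w: False}


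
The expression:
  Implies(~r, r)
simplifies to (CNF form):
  r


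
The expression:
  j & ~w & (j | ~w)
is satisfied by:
  {j: True, w: False}


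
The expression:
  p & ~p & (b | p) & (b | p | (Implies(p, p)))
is never true.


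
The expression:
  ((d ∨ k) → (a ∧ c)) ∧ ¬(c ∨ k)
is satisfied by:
  {d: False, k: False, c: False}


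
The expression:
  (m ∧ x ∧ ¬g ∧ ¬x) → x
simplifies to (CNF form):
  True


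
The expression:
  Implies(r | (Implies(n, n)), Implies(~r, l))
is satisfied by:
  {r: True, l: True}
  {r: True, l: False}
  {l: True, r: False}


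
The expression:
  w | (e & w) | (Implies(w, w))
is always true.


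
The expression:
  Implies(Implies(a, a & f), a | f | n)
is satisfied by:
  {n: True, a: True, f: True}
  {n: True, a: True, f: False}
  {n: True, f: True, a: False}
  {n: True, f: False, a: False}
  {a: True, f: True, n: False}
  {a: True, f: False, n: False}
  {f: True, a: False, n: False}


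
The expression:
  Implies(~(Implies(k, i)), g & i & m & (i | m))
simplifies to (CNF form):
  i | ~k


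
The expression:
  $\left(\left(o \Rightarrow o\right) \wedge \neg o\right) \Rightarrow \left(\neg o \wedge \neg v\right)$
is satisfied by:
  {o: True, v: False}
  {v: False, o: False}
  {v: True, o: True}


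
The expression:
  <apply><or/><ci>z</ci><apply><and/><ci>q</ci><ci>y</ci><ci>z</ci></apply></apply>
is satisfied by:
  {z: True}


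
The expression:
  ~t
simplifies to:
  ~t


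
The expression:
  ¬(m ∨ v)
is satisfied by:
  {v: False, m: False}


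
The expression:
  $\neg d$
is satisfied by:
  {d: False}


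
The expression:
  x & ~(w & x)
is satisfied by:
  {x: True, w: False}


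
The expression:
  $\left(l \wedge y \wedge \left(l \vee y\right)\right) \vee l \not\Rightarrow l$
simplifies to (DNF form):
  $l \wedge y$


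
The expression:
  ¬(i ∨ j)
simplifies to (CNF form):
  ¬i ∧ ¬j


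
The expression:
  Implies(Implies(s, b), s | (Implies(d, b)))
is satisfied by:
  {b: True, s: True, d: False}
  {b: True, s: False, d: False}
  {s: True, b: False, d: False}
  {b: False, s: False, d: False}
  {b: True, d: True, s: True}
  {b: True, d: True, s: False}
  {d: True, s: True, b: False}


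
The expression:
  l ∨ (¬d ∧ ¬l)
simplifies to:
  l ∨ ¬d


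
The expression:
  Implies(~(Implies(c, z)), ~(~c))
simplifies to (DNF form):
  True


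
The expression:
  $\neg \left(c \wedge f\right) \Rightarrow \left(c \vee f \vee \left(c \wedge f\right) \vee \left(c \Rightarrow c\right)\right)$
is always true.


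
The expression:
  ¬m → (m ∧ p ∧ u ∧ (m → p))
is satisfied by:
  {m: True}


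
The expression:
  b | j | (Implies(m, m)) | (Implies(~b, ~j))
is always true.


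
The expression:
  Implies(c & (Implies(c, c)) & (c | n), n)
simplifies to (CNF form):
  n | ~c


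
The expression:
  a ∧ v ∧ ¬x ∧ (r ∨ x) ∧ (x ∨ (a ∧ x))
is never true.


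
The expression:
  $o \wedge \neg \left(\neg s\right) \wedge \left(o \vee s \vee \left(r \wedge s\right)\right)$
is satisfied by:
  {s: True, o: True}


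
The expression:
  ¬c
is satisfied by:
  {c: False}


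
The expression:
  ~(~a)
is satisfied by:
  {a: True}


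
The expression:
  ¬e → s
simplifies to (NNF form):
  e ∨ s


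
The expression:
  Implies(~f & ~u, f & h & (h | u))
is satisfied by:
  {u: True, f: True}
  {u: True, f: False}
  {f: True, u: False}


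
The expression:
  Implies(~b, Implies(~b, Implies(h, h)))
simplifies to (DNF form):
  True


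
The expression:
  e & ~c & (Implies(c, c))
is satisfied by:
  {e: True, c: False}


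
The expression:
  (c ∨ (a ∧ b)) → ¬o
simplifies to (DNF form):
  (¬a ∧ ¬c) ∨ (¬b ∧ ¬c) ∨ ¬o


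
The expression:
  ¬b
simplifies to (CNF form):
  ¬b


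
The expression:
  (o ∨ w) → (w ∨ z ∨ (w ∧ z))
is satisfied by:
  {z: True, w: True, o: False}
  {z: True, w: False, o: False}
  {w: True, z: False, o: False}
  {z: False, w: False, o: False}
  {z: True, o: True, w: True}
  {z: True, o: True, w: False}
  {o: True, w: True, z: False}


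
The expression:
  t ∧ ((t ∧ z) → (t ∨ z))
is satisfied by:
  {t: True}


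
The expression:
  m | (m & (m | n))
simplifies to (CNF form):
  m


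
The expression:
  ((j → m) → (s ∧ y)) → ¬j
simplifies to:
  (m ∧ ¬s) ∨ (m ∧ ¬y) ∨ ¬j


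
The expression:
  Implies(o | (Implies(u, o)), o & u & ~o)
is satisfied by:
  {u: True, o: False}


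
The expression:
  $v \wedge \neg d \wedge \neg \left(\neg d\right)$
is never true.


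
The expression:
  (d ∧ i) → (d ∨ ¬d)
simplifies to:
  True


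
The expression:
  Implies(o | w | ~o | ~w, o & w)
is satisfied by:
  {w: True, o: True}


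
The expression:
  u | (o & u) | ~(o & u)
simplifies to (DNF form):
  True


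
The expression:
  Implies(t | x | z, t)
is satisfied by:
  {t: True, x: False, z: False}
  {t: True, z: True, x: False}
  {t: True, x: True, z: False}
  {t: True, z: True, x: True}
  {z: False, x: False, t: False}


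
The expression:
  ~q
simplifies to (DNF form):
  ~q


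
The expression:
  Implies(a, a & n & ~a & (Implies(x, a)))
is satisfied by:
  {a: False}


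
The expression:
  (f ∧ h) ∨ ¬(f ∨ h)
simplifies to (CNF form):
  (f ∨ ¬f) ∧ (f ∨ ¬h) ∧ (h ∨ ¬f) ∧ (h ∨ ¬h)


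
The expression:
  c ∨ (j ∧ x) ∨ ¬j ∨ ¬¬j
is always true.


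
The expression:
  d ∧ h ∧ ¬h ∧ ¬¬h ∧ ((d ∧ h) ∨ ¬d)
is never true.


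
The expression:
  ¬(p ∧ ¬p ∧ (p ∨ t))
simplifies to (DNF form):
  True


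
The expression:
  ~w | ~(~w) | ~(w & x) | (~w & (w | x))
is always true.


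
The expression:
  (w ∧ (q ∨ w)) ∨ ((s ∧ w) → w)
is always true.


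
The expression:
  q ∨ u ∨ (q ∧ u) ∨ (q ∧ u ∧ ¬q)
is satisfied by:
  {q: True, u: True}
  {q: True, u: False}
  {u: True, q: False}


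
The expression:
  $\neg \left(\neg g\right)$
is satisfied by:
  {g: True}


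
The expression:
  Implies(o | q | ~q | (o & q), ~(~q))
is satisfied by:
  {q: True}


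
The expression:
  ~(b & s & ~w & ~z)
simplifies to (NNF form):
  w | z | ~b | ~s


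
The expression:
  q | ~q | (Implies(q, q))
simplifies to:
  True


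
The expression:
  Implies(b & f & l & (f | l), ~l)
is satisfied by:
  {l: False, b: False, f: False}
  {f: True, l: False, b: False}
  {b: True, l: False, f: False}
  {f: True, b: True, l: False}
  {l: True, f: False, b: False}
  {f: True, l: True, b: False}
  {b: True, l: True, f: False}


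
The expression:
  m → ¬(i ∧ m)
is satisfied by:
  {m: False, i: False}
  {i: True, m: False}
  {m: True, i: False}


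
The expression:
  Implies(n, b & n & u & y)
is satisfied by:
  {y: True, u: True, b: True, n: False}
  {y: True, u: True, b: False, n: False}
  {y: True, b: True, u: False, n: False}
  {y: True, b: False, u: False, n: False}
  {u: True, b: True, y: False, n: False}
  {u: True, y: False, b: False, n: False}
  {u: False, b: True, y: False, n: False}
  {u: False, y: False, b: False, n: False}
  {y: True, n: True, u: True, b: True}


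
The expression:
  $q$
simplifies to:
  $q$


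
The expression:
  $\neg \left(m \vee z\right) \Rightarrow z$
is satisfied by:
  {z: True, m: True}
  {z: True, m: False}
  {m: True, z: False}


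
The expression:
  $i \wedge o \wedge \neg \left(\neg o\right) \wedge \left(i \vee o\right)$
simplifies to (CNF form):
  $i \wedge o$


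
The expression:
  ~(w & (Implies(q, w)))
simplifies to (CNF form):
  ~w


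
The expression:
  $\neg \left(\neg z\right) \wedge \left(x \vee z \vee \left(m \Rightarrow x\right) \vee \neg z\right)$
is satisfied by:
  {z: True}


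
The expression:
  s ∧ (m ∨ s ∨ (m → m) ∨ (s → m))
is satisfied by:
  {s: True}


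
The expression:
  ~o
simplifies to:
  ~o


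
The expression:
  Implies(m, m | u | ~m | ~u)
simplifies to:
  True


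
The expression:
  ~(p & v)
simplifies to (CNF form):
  ~p | ~v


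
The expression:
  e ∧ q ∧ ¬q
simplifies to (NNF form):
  False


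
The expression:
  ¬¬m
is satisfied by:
  {m: True}


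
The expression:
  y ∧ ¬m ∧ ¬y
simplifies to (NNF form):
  False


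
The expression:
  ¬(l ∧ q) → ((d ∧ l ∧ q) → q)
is always true.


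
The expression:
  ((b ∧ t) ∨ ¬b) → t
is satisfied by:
  {b: True, t: True}
  {b: True, t: False}
  {t: True, b: False}


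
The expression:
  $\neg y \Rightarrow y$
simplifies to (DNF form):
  $y$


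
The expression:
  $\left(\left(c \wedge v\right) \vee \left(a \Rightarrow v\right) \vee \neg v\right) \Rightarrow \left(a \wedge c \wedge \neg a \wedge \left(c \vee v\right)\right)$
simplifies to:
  $\text{False}$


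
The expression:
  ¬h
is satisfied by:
  {h: False}


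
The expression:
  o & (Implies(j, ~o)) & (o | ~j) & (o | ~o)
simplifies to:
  o & ~j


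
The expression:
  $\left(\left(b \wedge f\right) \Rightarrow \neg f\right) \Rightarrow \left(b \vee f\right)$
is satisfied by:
  {b: True, f: True}
  {b: True, f: False}
  {f: True, b: False}


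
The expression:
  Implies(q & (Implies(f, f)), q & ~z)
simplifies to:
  ~q | ~z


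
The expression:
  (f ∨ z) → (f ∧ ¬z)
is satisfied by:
  {z: False}


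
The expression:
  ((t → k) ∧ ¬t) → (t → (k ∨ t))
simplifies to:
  True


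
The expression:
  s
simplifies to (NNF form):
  s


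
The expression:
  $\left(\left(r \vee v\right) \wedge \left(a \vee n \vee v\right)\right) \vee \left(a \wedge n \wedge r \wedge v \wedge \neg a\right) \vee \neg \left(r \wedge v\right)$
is always true.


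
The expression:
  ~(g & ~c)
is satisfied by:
  {c: True, g: False}
  {g: False, c: False}
  {g: True, c: True}


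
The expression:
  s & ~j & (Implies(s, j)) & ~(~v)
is never true.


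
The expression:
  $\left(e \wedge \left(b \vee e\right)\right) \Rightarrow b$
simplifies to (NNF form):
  $b \vee \neg e$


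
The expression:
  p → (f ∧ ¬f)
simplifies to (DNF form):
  ¬p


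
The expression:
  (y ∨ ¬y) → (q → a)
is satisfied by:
  {a: True, q: False}
  {q: False, a: False}
  {q: True, a: True}


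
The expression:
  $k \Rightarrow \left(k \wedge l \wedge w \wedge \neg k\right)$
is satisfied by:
  {k: False}


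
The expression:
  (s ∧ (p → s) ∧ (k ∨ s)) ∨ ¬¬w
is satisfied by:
  {s: True, w: True}
  {s: True, w: False}
  {w: True, s: False}


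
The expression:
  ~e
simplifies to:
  ~e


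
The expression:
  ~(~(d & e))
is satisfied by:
  {e: True, d: True}


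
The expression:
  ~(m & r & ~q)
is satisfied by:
  {q: True, m: False, r: False}
  {m: False, r: False, q: False}
  {r: True, q: True, m: False}
  {r: True, m: False, q: False}
  {q: True, m: True, r: False}
  {m: True, q: False, r: False}
  {r: True, m: True, q: True}


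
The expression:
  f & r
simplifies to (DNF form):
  f & r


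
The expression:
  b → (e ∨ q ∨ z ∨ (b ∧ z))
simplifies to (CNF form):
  e ∨ q ∨ z ∨ ¬b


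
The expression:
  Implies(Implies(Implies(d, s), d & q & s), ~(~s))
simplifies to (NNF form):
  s | ~d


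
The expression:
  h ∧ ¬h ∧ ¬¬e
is never true.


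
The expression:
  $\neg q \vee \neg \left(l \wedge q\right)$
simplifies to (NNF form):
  $\neg l \vee \neg q$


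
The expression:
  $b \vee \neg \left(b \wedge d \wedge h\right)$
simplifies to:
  $\text{True}$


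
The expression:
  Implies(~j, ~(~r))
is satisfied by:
  {r: True, j: True}
  {r: True, j: False}
  {j: True, r: False}


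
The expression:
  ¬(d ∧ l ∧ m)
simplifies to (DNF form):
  ¬d ∨ ¬l ∨ ¬m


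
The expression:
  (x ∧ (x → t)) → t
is always true.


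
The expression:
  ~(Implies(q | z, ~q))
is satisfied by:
  {q: True}


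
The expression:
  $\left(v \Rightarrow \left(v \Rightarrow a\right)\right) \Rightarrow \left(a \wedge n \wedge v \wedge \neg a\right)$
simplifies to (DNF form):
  $v \wedge \neg a$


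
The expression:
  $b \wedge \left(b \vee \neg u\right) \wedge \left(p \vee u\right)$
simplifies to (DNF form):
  $\left(b \wedge p\right) \vee \left(b \wedge u\right)$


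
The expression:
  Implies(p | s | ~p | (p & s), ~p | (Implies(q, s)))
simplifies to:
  s | ~p | ~q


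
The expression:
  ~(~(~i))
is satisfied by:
  {i: False}


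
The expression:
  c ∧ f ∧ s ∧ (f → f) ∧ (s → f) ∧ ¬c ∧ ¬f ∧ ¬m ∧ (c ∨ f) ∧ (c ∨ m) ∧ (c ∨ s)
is never true.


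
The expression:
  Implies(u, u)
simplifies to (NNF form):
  True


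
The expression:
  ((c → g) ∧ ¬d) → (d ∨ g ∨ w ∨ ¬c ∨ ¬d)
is always true.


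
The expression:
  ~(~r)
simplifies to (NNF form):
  r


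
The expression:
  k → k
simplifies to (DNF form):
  True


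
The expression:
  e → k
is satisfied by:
  {k: True, e: False}
  {e: False, k: False}
  {e: True, k: True}


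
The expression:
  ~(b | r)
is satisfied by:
  {r: False, b: False}


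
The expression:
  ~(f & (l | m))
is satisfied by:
  {l: False, f: False, m: False}
  {m: True, l: False, f: False}
  {l: True, m: False, f: False}
  {m: True, l: True, f: False}
  {f: True, m: False, l: False}


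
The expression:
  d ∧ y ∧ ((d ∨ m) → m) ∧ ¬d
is never true.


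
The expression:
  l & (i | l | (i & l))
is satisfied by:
  {l: True}


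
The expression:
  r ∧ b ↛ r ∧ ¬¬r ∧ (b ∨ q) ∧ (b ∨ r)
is never true.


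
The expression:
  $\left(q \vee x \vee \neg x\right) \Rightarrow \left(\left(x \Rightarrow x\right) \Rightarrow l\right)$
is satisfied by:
  {l: True}


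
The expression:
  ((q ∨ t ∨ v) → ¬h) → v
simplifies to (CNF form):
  (h ∨ v) ∧ (h ∨ q ∨ v) ∧ (h ∨ t ∨ v) ∧ (q ∨ t ∨ v)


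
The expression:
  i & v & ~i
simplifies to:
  False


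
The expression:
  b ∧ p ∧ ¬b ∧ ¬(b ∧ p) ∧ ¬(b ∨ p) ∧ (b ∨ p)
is never true.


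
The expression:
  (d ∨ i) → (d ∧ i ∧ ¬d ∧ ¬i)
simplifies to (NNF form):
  ¬d ∧ ¬i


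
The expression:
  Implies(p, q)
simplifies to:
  q | ~p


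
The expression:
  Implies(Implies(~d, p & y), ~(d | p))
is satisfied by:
  {d: False, p: False, y: False}
  {y: True, d: False, p: False}
  {p: True, d: False, y: False}


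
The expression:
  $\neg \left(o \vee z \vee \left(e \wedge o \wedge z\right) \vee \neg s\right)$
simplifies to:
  $s \wedge \neg o \wedge \neg z$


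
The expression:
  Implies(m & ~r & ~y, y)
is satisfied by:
  {r: True, y: True, m: False}
  {r: True, m: False, y: False}
  {y: True, m: False, r: False}
  {y: False, m: False, r: False}
  {r: True, y: True, m: True}
  {r: True, m: True, y: False}
  {y: True, m: True, r: False}


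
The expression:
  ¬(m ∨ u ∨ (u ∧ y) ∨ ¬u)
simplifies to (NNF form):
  False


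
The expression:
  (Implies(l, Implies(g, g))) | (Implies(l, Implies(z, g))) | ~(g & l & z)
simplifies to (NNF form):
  True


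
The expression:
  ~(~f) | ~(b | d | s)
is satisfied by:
  {f: True, s: False, d: False, b: False}
  {b: True, f: True, s: False, d: False}
  {f: True, d: True, s: False, b: False}
  {b: True, f: True, d: True, s: False}
  {f: True, s: True, d: False, b: False}
  {f: True, b: True, s: True, d: False}
  {f: True, d: True, s: True, b: False}
  {b: True, f: True, d: True, s: True}
  {b: False, s: False, d: False, f: False}


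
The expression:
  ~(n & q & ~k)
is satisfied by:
  {k: True, q: False, n: False}
  {q: False, n: False, k: False}
  {n: True, k: True, q: False}
  {n: True, q: False, k: False}
  {k: True, q: True, n: False}
  {q: True, k: False, n: False}
  {n: True, q: True, k: True}


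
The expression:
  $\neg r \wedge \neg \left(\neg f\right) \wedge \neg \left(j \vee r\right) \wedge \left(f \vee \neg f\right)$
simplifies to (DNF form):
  $f \wedge \neg j \wedge \neg r$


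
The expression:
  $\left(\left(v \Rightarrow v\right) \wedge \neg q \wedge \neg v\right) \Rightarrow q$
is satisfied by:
  {q: True, v: True}
  {q: True, v: False}
  {v: True, q: False}


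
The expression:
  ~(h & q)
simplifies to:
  ~h | ~q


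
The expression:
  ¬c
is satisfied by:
  {c: False}


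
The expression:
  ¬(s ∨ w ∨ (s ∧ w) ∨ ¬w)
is never true.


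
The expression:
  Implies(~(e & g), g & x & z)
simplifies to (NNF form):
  g & (e | x) & (e | z)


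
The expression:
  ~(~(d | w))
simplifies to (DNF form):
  d | w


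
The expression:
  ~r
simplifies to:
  ~r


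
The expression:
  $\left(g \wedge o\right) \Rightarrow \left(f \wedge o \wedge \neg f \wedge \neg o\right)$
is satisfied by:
  {g: False, o: False}
  {o: True, g: False}
  {g: True, o: False}


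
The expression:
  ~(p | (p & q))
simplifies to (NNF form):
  ~p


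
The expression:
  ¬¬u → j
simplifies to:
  j ∨ ¬u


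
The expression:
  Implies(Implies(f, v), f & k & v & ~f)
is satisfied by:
  {f: True, v: False}


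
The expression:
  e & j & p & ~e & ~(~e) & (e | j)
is never true.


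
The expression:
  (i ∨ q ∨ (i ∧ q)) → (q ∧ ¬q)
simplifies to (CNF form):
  ¬i ∧ ¬q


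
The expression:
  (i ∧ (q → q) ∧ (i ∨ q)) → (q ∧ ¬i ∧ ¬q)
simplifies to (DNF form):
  ¬i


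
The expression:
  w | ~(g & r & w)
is always true.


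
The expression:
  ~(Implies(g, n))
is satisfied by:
  {g: True, n: False}


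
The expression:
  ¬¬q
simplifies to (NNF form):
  q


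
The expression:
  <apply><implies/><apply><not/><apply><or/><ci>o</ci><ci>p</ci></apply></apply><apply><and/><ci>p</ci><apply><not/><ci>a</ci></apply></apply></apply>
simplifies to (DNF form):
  <apply><or/><ci>o</ci><ci>p</ci></apply>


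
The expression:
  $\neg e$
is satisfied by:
  {e: False}
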